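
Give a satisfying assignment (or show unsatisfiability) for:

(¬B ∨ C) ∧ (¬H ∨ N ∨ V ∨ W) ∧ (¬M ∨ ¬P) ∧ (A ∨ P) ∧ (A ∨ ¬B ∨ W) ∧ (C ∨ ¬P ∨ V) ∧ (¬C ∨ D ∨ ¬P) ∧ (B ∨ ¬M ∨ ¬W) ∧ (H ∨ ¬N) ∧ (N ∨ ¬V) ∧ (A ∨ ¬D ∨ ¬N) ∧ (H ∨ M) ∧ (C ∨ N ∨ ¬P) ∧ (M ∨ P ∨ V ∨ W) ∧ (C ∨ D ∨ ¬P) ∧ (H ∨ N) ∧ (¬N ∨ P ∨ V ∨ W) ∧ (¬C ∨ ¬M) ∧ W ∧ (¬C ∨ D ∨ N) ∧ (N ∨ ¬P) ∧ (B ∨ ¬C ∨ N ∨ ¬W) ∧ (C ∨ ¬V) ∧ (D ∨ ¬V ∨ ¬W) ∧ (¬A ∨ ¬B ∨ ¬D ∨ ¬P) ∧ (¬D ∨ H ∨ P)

B = True, C = True, P = False, A = True, D = False, M = False, V = False, H = True, N = True, W = True

Unit clause (W) forces W = True.
Set B = True.
  then (¬B ∨ C) forces C = True.
  then (¬C ∨ ¬M) forces M = False.
  then (H ∨ M) forces H = True.
Set P = False.
  then (A ∨ P) forces A = True.
Set D = False.
  then (¬C ∨ D ∨ N) forces N = True.
  then (D ∨ ¬V ∨ ¬W) forces V = False.
All clauses satisfied.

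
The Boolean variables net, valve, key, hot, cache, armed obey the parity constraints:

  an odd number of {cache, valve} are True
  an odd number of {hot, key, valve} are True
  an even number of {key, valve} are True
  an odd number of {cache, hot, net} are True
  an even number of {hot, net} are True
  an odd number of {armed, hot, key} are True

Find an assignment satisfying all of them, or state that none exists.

net: True; valve: False; key: False; hot: True; cache: True; armed: False

{cache, valve}: 1 true → odd ✓
{hot, key, valve}: 1 true → odd ✓
{key, valve}: 0 true → even ✓
{cache, hot, net}: 3 true → odd ✓
{hot, net}: 2 true → even ✓
{armed, hot, key}: 1 true → odd ✓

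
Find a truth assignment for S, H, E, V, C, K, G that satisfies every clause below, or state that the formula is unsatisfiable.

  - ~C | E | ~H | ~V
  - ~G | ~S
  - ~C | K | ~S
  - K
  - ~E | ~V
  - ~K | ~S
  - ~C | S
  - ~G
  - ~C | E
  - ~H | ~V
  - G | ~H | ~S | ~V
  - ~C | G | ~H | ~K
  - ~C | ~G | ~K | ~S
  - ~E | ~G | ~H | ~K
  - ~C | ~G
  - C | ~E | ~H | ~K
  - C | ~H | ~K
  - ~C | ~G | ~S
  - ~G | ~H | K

S=F; H=F; E=T; V=F; C=F; K=T; G=F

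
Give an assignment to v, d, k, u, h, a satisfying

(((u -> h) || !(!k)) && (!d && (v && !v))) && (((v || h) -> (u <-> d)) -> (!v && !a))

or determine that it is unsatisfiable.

Unsatisfiable — no assignment works.

Case v = True: the conjunct !v is False.
Case v = False: the conjunct v is False.
Both cases fail — unsatisfiable.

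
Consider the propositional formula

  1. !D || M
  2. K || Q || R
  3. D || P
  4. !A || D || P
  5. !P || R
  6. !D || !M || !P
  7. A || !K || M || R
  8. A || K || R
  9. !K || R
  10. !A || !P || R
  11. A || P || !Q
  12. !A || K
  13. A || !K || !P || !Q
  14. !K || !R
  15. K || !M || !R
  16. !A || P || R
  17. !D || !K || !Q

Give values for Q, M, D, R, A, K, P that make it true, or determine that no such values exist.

Set Q = False.
Set M = False.
  then (!D || M) forces D = False.
  then (D || P) forces P = True.
  then (!P || R) forces R = True.
  then (!K || !R) forces K = False.
  then (!A || K) forces A = False.
All clauses satisfied.

Q = False, M = False, D = False, R = True, A = False, K = False, P = True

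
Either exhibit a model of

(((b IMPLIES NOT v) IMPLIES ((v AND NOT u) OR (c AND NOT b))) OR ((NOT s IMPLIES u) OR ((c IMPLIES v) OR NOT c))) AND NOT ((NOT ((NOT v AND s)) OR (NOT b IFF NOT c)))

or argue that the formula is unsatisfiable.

v=F, u=F, c=T, b=F, s=T

  ((b IMPLIES NOT v) IMPLIES ((v AND NOT u) OR (c AND NOT b))) OR ((NOT s IMPLIES u) OR ((c IMPLIES v) OR NOT c)) = True
    (b IMPLIES NOT v) IMPLIES ((v AND NOT u) OR (c AND NOT b)) = True
      b IMPLIES NOT v = True
        NOT v = True
      (v AND NOT u) OR (c AND NOT b) = True
        v AND NOT u = False
          NOT u = True
        c AND NOT b = True
          NOT b = True
    (NOT s IMPLIES u) OR ((c IMPLIES v) OR NOT c) = True
      NOT s IMPLIES u = True
        NOT s = False
      (c IMPLIES v) OR NOT c = False
        c IMPLIES v = False
        NOT c = False
  NOT ((NOT ((NOT v AND s)) OR (NOT b IFF NOT c))) = True
    NOT ((NOT v AND s)) OR (NOT b IFF NOT c) = False
      NOT ((NOT v AND s)) = False
        NOT v AND s = True
          NOT v = True
      NOT b IFF NOT c = False
        NOT b = True
        NOT c = False
Both conjuncts True, so the formula holds.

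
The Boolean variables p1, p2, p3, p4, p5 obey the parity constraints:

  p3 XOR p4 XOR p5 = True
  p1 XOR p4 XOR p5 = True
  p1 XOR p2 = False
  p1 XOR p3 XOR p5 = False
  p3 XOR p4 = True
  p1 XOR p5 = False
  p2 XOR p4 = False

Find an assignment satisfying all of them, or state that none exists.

Adding constraints 1, 3, 4, 7 mod 2: every variable appears an even number of times on the left, so the left side is 0.
But the right sides sum to 1 (mod 2). 0 ≠ 1 — the system is inconsistent.

UNSATISFIABLE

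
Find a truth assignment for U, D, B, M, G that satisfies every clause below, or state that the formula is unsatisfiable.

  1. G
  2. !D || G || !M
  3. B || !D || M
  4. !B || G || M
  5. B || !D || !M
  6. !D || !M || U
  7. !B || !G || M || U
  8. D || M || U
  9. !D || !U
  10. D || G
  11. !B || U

Unit clause (G) forces G = True.
Set U = False.
  then (!B || U) forces B = False.
Set D = False.
  then (D || M || U) forces M = True.
All clauses satisfied.

U = False, D = False, B = False, M = True, G = True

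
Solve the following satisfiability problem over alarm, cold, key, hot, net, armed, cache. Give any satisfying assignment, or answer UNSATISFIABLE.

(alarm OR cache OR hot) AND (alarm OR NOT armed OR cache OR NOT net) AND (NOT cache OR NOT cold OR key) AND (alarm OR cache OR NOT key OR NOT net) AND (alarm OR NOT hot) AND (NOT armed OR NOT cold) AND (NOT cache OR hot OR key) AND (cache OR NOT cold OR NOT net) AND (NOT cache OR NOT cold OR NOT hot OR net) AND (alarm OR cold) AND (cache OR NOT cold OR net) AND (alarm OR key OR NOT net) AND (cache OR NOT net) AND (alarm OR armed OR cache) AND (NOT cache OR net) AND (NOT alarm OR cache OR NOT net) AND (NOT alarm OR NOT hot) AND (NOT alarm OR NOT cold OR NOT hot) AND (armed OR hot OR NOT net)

alarm = True; cold = False; key = True; hot = False; net = True; armed = True; cache = True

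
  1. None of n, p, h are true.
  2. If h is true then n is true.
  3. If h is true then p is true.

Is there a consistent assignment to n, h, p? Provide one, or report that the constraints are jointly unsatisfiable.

n = False, h = False, p = False

  (1) {n, p, h}: 0 true — none ✓
  (2) h=F ⇒ n: vacuous ✓
  (3) h=F ⇒ p: vacuous ✓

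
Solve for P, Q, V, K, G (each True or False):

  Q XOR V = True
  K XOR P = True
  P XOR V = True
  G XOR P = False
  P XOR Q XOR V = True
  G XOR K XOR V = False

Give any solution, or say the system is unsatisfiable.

P=F, Q=F, V=T, K=T, G=F

Q XOR V = F XOR T = True ✓
K XOR P = T XOR F = True ✓
P XOR V = F XOR T = True ✓
G XOR P = F XOR F = False ✓
P XOR Q XOR V = F XOR F XOR T = True ✓
G XOR K XOR V = F XOR T XOR T = False ✓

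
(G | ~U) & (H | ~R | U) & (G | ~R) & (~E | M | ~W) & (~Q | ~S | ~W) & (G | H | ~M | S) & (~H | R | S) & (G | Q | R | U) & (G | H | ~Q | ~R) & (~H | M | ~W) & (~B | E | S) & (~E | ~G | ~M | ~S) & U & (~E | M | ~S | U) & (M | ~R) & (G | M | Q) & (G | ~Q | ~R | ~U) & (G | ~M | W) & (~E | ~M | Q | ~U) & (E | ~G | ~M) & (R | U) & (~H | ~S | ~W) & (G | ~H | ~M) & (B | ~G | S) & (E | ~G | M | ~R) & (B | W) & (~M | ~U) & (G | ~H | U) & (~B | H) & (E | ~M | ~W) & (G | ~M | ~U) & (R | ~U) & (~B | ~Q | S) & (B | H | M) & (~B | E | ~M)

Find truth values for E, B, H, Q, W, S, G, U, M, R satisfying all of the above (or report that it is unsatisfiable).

The formula is unsatisfiable.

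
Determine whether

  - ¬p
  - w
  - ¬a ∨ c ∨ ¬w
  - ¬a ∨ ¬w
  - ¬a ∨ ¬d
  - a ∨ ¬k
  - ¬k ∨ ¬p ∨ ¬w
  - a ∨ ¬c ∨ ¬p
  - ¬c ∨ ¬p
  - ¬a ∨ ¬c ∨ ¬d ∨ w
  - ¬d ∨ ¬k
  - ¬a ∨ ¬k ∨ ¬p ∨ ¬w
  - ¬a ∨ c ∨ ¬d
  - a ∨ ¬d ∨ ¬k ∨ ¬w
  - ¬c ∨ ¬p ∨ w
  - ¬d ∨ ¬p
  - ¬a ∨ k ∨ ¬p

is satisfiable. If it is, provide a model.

k = False; w = True; p = False; d = True; c = False; a = False

Unit clause (¬p) forces p = False.
Unit clause (w) forces w = True.
In (¬a ∨ ¬w) only ¬a is left, so a = False.
In (a ∨ ¬k) only ¬k is left, so k = False.
Set d = True.
Set c = False.
All clauses satisfied.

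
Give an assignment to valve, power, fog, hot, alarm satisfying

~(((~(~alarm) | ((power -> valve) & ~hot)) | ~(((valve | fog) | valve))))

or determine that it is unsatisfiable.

valve=F, power=T, fog=T, hot=F, alarm=F

  ~(((~(~alarm) | ((power -> valve) & ~hot)) | ~(((valve | fog) | valve)))) = True
    (~(~alarm) | ((power -> valve) & ~hot)) | ~(((valve | fog) | valve)) = False
      ~(~alarm) | ((power -> valve) & ~hot) = False
        ~(~alarm) = False
          ~alarm = True
        (power -> valve) & ~hot = False
          power -> valve = False
          ~hot = True
      ~(((valve | fog) | valve)) = False
        (valve | fog) | valve = True
          valve | fog = True
The formula evaluates to True.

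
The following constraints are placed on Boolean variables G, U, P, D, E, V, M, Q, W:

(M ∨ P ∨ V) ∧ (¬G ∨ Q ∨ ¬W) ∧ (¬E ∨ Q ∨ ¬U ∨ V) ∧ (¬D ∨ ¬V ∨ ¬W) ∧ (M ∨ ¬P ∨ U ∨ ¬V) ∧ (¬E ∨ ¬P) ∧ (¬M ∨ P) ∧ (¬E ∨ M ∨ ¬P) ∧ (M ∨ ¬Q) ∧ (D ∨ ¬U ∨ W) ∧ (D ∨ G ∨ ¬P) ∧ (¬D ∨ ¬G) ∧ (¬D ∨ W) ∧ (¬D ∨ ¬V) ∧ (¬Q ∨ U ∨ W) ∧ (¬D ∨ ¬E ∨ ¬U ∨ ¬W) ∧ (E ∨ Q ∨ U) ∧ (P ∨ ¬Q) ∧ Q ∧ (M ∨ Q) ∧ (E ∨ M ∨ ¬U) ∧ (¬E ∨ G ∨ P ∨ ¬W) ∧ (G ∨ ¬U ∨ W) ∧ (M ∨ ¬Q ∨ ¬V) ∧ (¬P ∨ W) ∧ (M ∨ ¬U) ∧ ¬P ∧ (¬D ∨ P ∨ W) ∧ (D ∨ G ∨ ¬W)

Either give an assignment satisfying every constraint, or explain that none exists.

UNSATISFIABLE

Case M = True:
  (¬M ∨ P) forces P = True.
  Clause (¬P) is falsified — contradiction.
Case M = False:
  (M ∨ ¬Q) forces Q = False.
  Clause (Q) is falsified — contradiction.
Both cases fail, so the formula is unsatisfiable.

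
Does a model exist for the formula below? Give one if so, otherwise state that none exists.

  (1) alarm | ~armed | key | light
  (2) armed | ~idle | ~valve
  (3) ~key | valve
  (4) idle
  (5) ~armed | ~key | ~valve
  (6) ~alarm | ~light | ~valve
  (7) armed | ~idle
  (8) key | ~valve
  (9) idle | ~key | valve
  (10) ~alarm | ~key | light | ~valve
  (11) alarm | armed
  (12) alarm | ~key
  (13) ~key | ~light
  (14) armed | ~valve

idle = True, alarm = True, valve = False, light = False, armed = True, key = False

Unit clause (idle) forces idle = True.
In (armed | ~idle) only armed is left, so armed = True.
Set alarm = True.
Try valve = True:
  (~armed | ~key | ~valve) forces key = False.
  clause (key | ~valve) is falsified — backtrack.
So valve = False.
  then (~key | valve) forces key = False.
Set light = False.
All clauses satisfied.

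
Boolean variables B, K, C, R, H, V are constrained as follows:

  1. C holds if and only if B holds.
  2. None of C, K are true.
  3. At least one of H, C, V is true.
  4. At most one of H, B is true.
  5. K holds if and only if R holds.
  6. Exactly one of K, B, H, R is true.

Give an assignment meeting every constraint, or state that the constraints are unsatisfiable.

B = False; K = False; C = False; R = False; H = True; V = False

  (1) C=F, B=F — same ✓
  (2) {C, K}: 0 true — none ✓
  (3) {H, C, V}: 1 true — at least one ✓
  (4) {H, B}: 1 true — at most one ✓
  (5) K=F, R=F — same ✓
  (6) {K, B, H, R}: 1 true — exactly one ✓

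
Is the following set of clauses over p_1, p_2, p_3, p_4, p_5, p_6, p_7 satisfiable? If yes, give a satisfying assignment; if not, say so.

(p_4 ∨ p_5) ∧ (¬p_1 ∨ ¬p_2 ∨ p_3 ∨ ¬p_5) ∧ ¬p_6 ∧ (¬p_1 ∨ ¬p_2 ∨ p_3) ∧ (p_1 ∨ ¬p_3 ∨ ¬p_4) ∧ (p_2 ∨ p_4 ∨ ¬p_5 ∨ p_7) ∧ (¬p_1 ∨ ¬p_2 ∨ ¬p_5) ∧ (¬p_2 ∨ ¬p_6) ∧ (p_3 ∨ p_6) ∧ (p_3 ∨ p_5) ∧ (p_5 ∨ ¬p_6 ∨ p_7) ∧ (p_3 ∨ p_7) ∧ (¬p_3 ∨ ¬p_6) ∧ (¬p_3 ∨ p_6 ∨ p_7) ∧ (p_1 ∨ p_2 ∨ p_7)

p_1: False, p_2: True, p_3: True, p_4: False, p_5: True, p_6: False, p_7: True

Unit clause (¬p_6) forces p_6 = False.
In (p_3 ∨ p_6) only p_3 is left, so p_3 = True.
In (¬p_3 ∨ p_6 ∨ p_7) only p_7 is left, so p_7 = True.
Set p_1 = False.
  then (p_1 ∨ ¬p_3 ∨ ¬p_4) forces p_4 = False.
  then (p_4 ∨ p_5) forces p_5 = True.
Set p_2 = True.
All clauses satisfied.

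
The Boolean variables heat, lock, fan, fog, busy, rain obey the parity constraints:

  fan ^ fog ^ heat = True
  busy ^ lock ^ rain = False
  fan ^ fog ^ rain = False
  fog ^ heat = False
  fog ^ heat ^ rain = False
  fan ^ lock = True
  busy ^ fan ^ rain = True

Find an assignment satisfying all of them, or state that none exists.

heat = True, lock = False, fan = True, fog = True, busy = False, rain = False

fan ^ fog ^ heat = T ^ T ^ T = True ✓
busy ^ lock ^ rain = F ^ F ^ F = False ✓
fan ^ fog ^ rain = T ^ T ^ F = False ✓
fog ^ heat = T ^ T = False ✓
fog ^ heat ^ rain = T ^ T ^ F = False ✓
fan ^ lock = T ^ F = True ✓
busy ^ fan ^ rain = F ^ T ^ F = True ✓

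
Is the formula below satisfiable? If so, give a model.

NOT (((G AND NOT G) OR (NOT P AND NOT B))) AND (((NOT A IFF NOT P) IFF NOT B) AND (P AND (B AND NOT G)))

A: False, B: True, P: True, G: False

  NOT (((G AND NOT G) OR (NOT P AND NOT B))) = True
    (G AND NOT G) OR (NOT P AND NOT B) = False
      G AND NOT G = False
        NOT G = True
      NOT P AND NOT B = False
        NOT P = False
        NOT B = False
  ((NOT A IFF NOT P) IFF NOT B) AND (P AND (B AND NOT G)) = True
    (NOT A IFF NOT P) IFF NOT B = True
      NOT A IFF NOT P = False
        NOT A = True
        NOT P = False
      NOT B = False
    P AND (B AND NOT G) = True
      B AND NOT G = True
        NOT G = True
Both conjuncts True, so the formula holds.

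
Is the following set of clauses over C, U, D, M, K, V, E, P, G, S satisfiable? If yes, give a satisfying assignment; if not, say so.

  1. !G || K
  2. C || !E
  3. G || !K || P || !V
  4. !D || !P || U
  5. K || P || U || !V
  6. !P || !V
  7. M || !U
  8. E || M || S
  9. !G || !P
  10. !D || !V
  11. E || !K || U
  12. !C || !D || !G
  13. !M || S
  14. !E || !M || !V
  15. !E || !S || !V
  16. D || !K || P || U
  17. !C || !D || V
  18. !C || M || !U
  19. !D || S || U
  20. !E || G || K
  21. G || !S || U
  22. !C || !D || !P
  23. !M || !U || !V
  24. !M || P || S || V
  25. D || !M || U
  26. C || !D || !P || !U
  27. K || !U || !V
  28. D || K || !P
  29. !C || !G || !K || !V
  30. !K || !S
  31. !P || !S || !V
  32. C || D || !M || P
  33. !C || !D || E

C = True, U = False, D = False, M = False, K = True, V = False, E = True, P = True, G = False, S = False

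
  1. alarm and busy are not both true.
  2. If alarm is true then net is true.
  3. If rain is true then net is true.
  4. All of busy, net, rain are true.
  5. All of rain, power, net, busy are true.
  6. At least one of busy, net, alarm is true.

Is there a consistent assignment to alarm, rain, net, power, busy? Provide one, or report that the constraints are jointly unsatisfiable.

alarm: False, rain: True, net: True, power: True, busy: True

  (1) alarm=F, busy=T — not both ✓
  (2) alarm=F ⇒ net: vacuous ✓
  (3) rain=T ⇒ net: T ✓
  (4) {busy, net, rain}: all 3 true ✓
  (5) {rain, power, net, busy}: all 4 true ✓
  (6) {busy, net, alarm}: 2 true — at least one ✓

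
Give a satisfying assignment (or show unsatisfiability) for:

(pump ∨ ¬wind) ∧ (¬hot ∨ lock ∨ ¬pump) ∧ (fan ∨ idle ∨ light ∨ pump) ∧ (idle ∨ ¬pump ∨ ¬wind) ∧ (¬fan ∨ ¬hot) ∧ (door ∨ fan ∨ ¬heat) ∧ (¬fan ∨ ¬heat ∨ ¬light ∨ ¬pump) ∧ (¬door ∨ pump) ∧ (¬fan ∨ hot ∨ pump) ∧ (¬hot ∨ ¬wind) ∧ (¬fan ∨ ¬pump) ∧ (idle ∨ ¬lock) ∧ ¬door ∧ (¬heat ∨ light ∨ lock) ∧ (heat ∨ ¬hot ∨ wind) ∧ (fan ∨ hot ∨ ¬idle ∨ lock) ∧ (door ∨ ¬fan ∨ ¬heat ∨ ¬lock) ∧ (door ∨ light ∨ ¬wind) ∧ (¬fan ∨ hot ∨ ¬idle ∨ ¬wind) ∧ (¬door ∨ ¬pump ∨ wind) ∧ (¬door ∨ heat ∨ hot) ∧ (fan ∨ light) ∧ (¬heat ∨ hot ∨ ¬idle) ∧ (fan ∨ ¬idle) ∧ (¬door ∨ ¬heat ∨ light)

Unit clause (¬door) forces door = False.
Try light = False:
  (door ∨ light ∨ ¬wind) forces wind = False.
  (fan ∨ light) forces fan = True.
  (¬fan ∨ ¬hot) forces hot = False.
  (¬fan ∨ hot ∨ pump) forces pump = True.
  clause (¬fan ∨ ¬pump) is falsified — backtrack.
So light = True.
Try idle = True:
  (fan ∨ ¬idle) forces fan = True.
  (¬fan ∨ ¬hot) forces hot = False.
  (¬fan ∨ hot ∨ pump) forces pump = True.
  clause (¬fan ∨ ¬pump) is falsified — backtrack.
So idle = False.
  then (idle ∨ ¬lock) forces lock = False.
Try heat = True:
  (door ∨ fan ∨ ¬heat) forces fan = True.
  (¬fan ∨ ¬hot) forces hot = False.
  (¬fan ∨ ¬heat ∨ ¬light ∨ ¬pump) forces pump = False.
  clause (¬fan ∨ hot ∨ pump) is falsified — backtrack.
So heat = False.
Set hot = False.
Set wind = False.
Try fan = True:
  (¬fan ∨ hot ∨ pump) forces pump = True.
  clause (¬fan ∨ ¬pump) is falsified — backtrack.
So fan = False.
Set pump = False.
All clauses satisfied.

light = True, idle = False, lock = False, heat = False, hot = False, wind = False, fan = False, door = False, pump = False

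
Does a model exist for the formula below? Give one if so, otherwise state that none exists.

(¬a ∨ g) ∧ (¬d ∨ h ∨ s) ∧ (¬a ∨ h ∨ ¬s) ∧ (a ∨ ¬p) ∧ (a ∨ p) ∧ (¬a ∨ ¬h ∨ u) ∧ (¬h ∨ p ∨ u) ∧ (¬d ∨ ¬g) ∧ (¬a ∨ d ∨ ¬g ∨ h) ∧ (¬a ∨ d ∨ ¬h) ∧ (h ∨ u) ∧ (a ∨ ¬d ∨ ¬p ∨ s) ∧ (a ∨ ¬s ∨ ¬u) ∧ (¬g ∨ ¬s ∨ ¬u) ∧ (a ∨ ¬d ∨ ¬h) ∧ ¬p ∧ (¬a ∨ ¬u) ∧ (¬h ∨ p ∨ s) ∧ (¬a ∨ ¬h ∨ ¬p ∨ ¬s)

Case a = True:
  (¬a ∨ g) forces g = True.
  (¬d ∨ ¬g) forces d = False.
  (¬a ∨ d ∨ ¬g ∨ h) forces h = True.
  Clause (¬a ∨ d ∨ ¬h) is falsified — contradiction.
Case a = False:
  (a ∨ ¬p) forces p = False.
  Clause (a ∨ p) is falsified — contradiction.
Both cases fail, so the formula is unsatisfiable.

Unsatisfiable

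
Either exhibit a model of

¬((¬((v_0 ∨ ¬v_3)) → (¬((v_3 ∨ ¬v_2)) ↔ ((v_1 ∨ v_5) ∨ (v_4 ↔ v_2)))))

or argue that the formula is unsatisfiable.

v_0: False, v_1: True, v_2: True, v_3: True, v_4: True, v_5: False

  ¬((¬((v_0 ∨ ¬v_3)) → (¬((v_3 ∨ ¬v_2)) ↔ ((v_1 ∨ v_5) ∨ (v_4 ↔ v_2))))) = True
    ¬((v_0 ∨ ¬v_3)) → (¬((v_3 ∨ ¬v_2)) ↔ ((v_1 ∨ v_5) ∨ (v_4 ↔ v_2))) = False
      ¬((v_0 ∨ ¬v_3)) = True
        v_0 ∨ ¬v_3 = False
          ¬v_3 = False
      ¬((v_3 ∨ ¬v_2)) ↔ ((v_1 ∨ v_5) ∨ (v_4 ↔ v_2)) = False
        ¬((v_3 ∨ ¬v_2)) = False
          v_3 ∨ ¬v_2 = True
            ¬v_2 = False
        (v_1 ∨ v_5) ∨ (v_4 ↔ v_2) = True
          v_1 ∨ v_5 = True
          v_4 ↔ v_2 = True
The formula evaluates to True.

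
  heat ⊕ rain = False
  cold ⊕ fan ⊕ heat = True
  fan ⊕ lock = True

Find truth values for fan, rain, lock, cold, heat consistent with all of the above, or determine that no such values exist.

fan = False; rain = True; lock = True; cold = False; heat = True

heat ⊕ rain = T ⊕ T = False ✓
cold ⊕ fan ⊕ heat = F ⊕ F ⊕ T = True ✓
fan ⊕ lock = F ⊕ T = True ✓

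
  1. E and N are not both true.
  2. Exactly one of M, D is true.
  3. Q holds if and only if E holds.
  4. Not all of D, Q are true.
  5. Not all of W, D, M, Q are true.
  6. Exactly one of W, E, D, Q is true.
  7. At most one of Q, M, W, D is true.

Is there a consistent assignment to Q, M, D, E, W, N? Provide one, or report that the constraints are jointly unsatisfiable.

Q = False, M = False, D = True, E = False, W = False, N = True

  (1) E=F, N=T — not both ✓
  (2) {M, D}: 1 true — exactly one ✓
  (3) Q=F, E=F — same ✓
  (4) {D, Q}: 1/2 true — not all ✓
  (5) {W, D, M, Q}: 1/4 true — not all ✓
  (6) {W, E, D, Q}: 1 true — exactly one ✓
  (7) {Q, M, W, D}: 1 true — at most one ✓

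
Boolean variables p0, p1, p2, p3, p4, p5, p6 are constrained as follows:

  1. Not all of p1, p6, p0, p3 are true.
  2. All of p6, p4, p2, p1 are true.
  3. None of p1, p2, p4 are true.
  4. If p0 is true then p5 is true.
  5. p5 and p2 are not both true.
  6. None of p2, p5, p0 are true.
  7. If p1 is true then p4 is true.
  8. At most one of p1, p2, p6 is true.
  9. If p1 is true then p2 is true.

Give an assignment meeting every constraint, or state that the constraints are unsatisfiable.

Unsatisfiable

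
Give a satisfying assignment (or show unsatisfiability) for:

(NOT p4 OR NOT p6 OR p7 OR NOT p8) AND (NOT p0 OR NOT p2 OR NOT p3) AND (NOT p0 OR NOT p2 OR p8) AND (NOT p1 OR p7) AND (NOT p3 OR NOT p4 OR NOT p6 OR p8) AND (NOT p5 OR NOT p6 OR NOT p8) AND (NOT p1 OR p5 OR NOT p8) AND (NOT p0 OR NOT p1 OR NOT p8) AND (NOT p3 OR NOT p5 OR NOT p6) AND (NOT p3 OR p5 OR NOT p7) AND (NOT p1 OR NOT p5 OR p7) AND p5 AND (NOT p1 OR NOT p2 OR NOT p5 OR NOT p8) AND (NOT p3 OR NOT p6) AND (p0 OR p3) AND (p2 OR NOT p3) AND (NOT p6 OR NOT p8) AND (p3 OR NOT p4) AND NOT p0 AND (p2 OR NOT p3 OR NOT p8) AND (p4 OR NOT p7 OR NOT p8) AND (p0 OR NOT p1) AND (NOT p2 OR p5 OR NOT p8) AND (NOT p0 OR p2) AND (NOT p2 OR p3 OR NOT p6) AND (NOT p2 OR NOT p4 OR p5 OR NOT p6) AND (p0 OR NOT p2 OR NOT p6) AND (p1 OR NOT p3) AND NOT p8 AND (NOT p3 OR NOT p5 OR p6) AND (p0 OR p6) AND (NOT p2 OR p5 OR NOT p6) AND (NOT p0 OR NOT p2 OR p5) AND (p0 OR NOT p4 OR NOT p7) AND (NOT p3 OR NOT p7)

Case p0 = True:
  Clause (NOT p0) is falsified — contradiction.
Case p0 = False:
  (p5) forces p5 = True.
  (p0 OR p3) forces p3 = True.
  (NOT p3 OR NOT p5 OR NOT p6) forces p6 = False.
  Clause (NOT p3 OR NOT p5 OR p6) is falsified — contradiction.
Both cases fail, so the formula is unsatisfiable.

Unsatisfiable — no assignment works.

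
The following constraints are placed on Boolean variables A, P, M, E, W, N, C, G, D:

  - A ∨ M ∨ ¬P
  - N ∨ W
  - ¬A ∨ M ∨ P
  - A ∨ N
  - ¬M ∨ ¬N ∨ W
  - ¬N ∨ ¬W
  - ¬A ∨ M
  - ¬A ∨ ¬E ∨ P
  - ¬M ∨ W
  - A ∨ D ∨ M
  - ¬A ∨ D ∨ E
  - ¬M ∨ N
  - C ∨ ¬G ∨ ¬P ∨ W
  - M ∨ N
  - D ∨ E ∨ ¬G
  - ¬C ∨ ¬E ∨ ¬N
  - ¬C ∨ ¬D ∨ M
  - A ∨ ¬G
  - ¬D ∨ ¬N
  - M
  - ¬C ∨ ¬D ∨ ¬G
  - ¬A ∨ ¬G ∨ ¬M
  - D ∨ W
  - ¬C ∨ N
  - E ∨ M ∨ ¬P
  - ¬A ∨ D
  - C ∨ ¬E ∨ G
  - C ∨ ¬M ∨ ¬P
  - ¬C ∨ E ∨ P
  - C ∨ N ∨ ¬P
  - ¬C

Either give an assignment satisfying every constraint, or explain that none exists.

Case M = True:
  (¬M ∨ W) forces W = True.
  (¬N ∨ ¬W) forces N = False.
  Clause (¬M ∨ N) is falsified — contradiction.
Case M = False:
  Clause (M) is falsified — contradiction.
Both cases fail, so the formula is unsatisfiable.

No satisfying assignment exists.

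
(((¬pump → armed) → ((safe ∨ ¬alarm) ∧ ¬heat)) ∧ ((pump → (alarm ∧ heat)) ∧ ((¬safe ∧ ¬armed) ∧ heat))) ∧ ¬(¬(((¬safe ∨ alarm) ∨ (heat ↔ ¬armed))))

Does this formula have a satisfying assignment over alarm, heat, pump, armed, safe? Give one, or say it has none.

alarm = True; heat = True; pump = False; armed = False; safe = False

  ((¬pump → armed) → ((safe ∨ ¬alarm) ∧ ¬heat)) ∧ ((pump → (alarm ∧ heat)) ∧ ((¬safe ∧ ¬armed) ∧ heat)) = True
    (¬pump → armed) → ((safe ∨ ¬alarm) ∧ ¬heat) = True
      ¬pump → armed = False
        ¬pump = True
      (safe ∨ ¬alarm) ∧ ¬heat = False
        safe ∨ ¬alarm = False
          ¬alarm = False
        ¬heat = False
    (pump → (alarm ∧ heat)) ∧ ((¬safe ∧ ¬armed) ∧ heat) = True
      pump → (alarm ∧ heat) = True
        alarm ∧ heat = True
      (¬safe ∧ ¬armed) ∧ heat = True
        ¬safe ∧ ¬armed = True
          ¬safe = True
          ¬armed = True
  ¬(¬(((¬safe ∨ alarm) ∨ (heat ↔ ¬armed)))) = True
    ¬(((¬safe ∨ alarm) ∨ (heat ↔ ¬armed))) = False
      (¬safe ∨ alarm) ∨ (heat ↔ ¬armed) = True
        ¬safe ∨ alarm = True
          ¬safe = True
        heat ↔ ¬armed = True
          ¬armed = True
Both conjuncts True, so the formula holds.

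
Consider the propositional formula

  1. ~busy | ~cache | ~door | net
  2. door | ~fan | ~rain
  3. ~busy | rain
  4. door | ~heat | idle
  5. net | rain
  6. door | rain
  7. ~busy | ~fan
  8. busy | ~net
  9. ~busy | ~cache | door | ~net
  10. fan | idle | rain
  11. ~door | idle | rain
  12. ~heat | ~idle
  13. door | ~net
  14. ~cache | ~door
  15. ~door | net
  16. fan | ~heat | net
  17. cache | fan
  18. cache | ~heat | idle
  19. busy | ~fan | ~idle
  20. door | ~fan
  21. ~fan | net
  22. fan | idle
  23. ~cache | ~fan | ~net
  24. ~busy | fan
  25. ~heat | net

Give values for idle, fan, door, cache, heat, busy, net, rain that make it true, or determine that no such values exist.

idle = True, fan = False, door = False, cache = True, heat = False, busy = False, net = False, rain = True

Try idle = False:
  (fan | idle) forces fan = True.
  (~busy | ~fan) forces busy = False.
  (busy | ~net) forces net = False.
  clause (~fan | net) is falsified — backtrack.
So idle = True.
  then (~heat | ~idle) forces heat = False.
Set fan = False.
  then (cache | fan) forces cache = True.
  then (~busy | fan) forces busy = False.
  then (busy | ~net) forces net = False.
  then (~cache | ~door) forces door = False.
  then (net | rain) forces rain = True.
All clauses satisfied.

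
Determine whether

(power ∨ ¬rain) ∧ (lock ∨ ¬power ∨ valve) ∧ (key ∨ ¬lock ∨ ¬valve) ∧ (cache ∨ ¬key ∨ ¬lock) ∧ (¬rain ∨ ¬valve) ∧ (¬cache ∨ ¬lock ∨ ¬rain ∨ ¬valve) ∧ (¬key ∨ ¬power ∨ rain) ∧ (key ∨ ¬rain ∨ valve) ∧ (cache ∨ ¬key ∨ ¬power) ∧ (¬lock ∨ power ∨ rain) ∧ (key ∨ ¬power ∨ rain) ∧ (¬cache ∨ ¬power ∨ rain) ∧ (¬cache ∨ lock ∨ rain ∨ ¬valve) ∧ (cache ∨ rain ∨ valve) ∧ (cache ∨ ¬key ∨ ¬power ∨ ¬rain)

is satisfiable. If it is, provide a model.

valve = True, lock = False, power = False, cache = False, key = False, rain = False

Set valve = True.
  then (¬rain ∨ ¬valve) forces rain = False.
Try lock = True:
  (key ∨ ¬lock ∨ ¬valve) forces key = True.
  (cache ∨ ¬key ∨ ¬lock) forces cache = True.
  (¬key ∨ ¬power ∨ rain) forces power = False.
  clause (¬lock ∨ power ∨ rain) is falsified — backtrack.
So lock = False.
  then (¬cache ∨ lock ∨ rain ∨ ¬valve) forces cache = False.
Set power = False.
Set key = False.
All clauses satisfied.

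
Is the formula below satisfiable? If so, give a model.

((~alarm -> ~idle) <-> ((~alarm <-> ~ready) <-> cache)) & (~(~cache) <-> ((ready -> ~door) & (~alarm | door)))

cache = False, idle = False, alarm = True, door = False, ready = False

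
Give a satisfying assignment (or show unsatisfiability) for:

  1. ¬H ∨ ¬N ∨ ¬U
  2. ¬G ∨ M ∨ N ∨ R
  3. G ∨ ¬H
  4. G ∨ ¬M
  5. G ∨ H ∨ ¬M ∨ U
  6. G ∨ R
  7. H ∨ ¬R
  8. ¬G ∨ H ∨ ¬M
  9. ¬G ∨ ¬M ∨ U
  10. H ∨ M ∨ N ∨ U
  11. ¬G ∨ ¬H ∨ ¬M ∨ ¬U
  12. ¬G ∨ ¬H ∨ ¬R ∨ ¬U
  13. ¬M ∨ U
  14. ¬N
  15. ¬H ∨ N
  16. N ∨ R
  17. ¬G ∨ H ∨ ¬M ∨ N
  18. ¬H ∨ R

Case N = True:
  Clause (¬N) is falsified — contradiction.
Case N = False:
  (¬H ∨ N) forces H = False.
  (H ∨ ¬R) forces R = False.
  Clause (N ∨ R) is falsified — contradiction.
Both cases fail, so the formula is unsatisfiable.

Unsatisfiable — no assignment works.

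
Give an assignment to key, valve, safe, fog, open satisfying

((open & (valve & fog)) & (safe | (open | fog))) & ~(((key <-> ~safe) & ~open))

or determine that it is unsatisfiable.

key=T, valve=T, safe=T, fog=T, open=T

  (open & (valve & fog)) & (safe | (open | fog)) = True
    open & (valve & fog) = True
      valve & fog = True
    safe | (open | fog) = True
      open | fog = True
  ~(((key <-> ~safe) & ~open)) = True
    (key <-> ~safe) & ~open = False
      key <-> ~safe = False
        ~safe = False
      ~open = False
Both conjuncts True, so the formula holds.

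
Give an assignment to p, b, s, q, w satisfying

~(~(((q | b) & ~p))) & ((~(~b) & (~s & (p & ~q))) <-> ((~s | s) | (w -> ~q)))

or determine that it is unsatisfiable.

Case p = True: the conjunct ~(~(((q | b) & ~p))) becomes ~(~False) = False.
Case p = False: the formula simplifies to ~(~((q | b))) & ~(((~s | s) | (w -> ~q))).
  s = True: the conjunct ~(((~s | s) | (w -> ~q))) becomes ~((True | (w -> ~q))) = False.
  s = False: the conjunct ~(((~s | s) | (w -> ~q))) becomes ~((True | (w -> ~q))) = False.
Both cases fail — unsatisfiable.

The formula is unsatisfiable.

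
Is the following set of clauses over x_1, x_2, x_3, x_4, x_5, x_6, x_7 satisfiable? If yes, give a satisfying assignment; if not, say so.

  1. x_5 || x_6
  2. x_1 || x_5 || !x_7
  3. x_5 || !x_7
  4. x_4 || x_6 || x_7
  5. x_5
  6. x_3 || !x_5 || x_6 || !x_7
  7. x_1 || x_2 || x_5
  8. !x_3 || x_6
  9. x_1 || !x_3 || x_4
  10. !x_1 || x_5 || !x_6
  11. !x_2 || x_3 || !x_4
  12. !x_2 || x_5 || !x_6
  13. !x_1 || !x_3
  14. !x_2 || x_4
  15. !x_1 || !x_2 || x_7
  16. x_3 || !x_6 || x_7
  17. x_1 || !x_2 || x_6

Unit clause (x_5) forces x_5 = True.
Set x_1 = False.
Set x_2 = False.
Set x_3 = True.
  then (!x_3 || x_6) forces x_6 = True.
  then (x_1 || !x_3 || x_4) forces x_4 = True.
Set x_7 = False.
All clauses satisfied.

x_1=F, x_2=F, x_3=T, x_4=T, x_5=T, x_6=T, x_7=F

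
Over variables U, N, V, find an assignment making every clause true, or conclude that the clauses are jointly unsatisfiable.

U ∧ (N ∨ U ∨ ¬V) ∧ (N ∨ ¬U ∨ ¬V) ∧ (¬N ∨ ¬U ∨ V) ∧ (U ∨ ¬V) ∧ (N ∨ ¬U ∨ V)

U: True; N: True; V: True

Unit clause (U) forces U = True.
Try N = False:
  (N ∨ ¬U ∨ ¬V) forces V = False.
  clause (N ∨ ¬U ∨ V) is falsified — backtrack.
So N = True.
  then (¬N ∨ ¬U ∨ V) forces V = True.
All clauses satisfied.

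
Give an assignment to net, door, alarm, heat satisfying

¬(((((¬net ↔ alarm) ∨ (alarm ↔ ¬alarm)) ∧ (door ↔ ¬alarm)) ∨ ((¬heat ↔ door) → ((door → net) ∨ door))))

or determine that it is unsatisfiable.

UNSATISFIABLE

Case door = True: the formula becomes ¬(((((¬net ↔ alarm) ∨ (alarm ↔ ¬alarm)) ∧ ¬alarm) ∨ True)) = False.
Case door = False: the formula becomes ¬(((((¬net ↔ alarm) ∨ (alarm ↔ ¬alarm)) ∧ alarm) ∨ True)) = False.
Both cases fail — unsatisfiable.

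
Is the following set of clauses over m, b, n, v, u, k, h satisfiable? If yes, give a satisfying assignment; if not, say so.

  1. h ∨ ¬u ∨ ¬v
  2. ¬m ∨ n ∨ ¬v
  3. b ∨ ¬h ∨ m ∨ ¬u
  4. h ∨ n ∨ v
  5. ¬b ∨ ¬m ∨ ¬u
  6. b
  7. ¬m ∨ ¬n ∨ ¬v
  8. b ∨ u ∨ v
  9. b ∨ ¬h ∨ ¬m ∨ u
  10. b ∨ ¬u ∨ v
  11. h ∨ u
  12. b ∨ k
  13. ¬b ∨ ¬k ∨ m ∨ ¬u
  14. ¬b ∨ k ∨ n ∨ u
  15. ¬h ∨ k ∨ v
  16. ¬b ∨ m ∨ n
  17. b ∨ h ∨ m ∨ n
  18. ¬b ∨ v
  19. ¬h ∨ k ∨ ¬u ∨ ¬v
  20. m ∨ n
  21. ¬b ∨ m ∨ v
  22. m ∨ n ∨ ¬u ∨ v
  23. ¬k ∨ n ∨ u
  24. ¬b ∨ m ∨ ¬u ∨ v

Unit clause (b) forces b = True.
In (¬b ∨ v) only v is left, so v = True.
Try m = True:
  (¬m ∨ n ∨ ¬v) forces n = True.
  clause (¬m ∨ ¬n ∨ ¬v) is falsified — backtrack.
So m = False.
  then (¬b ∨ m ∨ n) forces n = True.
Set u = False.
  then (h ∨ u) forces h = True.
Set k = True.
All clauses satisfied.

m=F, b=T, n=T, v=T, u=F, k=T, h=T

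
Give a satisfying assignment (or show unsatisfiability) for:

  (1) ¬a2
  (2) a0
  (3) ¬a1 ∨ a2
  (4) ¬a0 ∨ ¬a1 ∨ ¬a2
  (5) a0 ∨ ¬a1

a0 = True, a1 = False, a2 = False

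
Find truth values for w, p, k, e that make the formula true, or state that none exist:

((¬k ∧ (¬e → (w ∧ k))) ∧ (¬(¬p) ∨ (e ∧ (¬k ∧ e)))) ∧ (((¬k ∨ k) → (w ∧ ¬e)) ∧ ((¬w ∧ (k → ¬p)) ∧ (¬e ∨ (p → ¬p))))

No satisfying assignment exists.

Case k = True: the conjunct ¬k is False.
Case k = False: the formula simplifies to (e ∧ (¬(¬p) ∨ (e ∧ e))) ∧ ((w ∧ ¬e) ∧ (¬w ∧ (¬e ∨ (p → ¬p)))).
  w = True: the conjunct ¬w is False.
  w = False: the conjunct w is False.
Both cases fail — unsatisfiable.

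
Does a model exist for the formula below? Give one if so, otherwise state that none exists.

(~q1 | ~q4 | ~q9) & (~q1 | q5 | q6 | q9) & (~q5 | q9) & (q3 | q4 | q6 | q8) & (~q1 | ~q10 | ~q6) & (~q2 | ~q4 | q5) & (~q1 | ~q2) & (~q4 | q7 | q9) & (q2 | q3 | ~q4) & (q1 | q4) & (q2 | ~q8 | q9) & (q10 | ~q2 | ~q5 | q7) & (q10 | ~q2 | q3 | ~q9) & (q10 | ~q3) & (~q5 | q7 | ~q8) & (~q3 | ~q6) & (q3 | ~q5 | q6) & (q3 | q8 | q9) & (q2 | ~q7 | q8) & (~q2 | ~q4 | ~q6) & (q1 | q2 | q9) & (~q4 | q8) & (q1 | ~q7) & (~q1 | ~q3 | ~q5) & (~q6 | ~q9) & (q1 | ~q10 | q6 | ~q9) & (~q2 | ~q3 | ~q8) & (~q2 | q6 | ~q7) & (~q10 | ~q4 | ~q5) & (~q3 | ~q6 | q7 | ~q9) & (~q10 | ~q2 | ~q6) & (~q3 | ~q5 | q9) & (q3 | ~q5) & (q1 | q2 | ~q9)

q1: True; q2: False; q3: True; q4: False; q5: False; q6: False; q7: False; q8: True; q9: True; q10: True

Set q1 = True.
  then (~q1 | ~q2) forces q2 = False.
Set q3 = True.
  then (q10 | ~q3) forces q10 = True.
  then (~q3 | ~q6) forces q6 = False.
  then (~q1 | ~q3 | ~q5) forces q5 = False.
  then (~q1 | q5 | q6 | q9) forces q9 = True.
  then (~q1 | ~q4 | ~q9) forces q4 = False.
Set q7 = False.
Set q8 = True.
All clauses satisfied.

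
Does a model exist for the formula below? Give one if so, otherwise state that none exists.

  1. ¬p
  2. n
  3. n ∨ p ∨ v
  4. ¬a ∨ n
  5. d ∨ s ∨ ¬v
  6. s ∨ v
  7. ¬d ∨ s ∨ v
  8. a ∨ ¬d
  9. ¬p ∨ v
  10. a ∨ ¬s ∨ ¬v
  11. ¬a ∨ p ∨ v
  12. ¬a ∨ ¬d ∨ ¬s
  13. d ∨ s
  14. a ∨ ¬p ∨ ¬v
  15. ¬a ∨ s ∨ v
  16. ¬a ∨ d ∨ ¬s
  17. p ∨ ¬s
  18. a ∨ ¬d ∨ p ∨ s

a = True, n = True, d = True, s = False, v = True, p = False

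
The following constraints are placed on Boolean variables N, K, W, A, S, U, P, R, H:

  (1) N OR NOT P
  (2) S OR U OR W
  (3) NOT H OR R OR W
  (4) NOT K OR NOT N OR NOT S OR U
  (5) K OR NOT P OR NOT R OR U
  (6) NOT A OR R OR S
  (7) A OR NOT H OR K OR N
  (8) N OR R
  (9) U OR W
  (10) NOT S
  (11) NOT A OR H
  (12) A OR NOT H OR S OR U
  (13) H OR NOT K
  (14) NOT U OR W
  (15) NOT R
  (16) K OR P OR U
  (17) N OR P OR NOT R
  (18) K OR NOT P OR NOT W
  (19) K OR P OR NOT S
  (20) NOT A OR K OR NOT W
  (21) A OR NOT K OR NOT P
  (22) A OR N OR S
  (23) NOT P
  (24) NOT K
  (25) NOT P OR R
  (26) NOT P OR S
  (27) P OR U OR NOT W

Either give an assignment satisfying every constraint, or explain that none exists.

Unit clause (NOT S) forces S = False.
Unit clause (NOT R) forces R = False.
Unit clause (NOT P) forces P = False.
Unit clause (NOT K) forces K = False.
In (NOT A OR R OR S) only NOT A is left, so A = False.
In (N OR R) only N is left, so N = True.
In (K OR P OR U) only U is left, so U = True.
In (NOT U OR W) only W is left, so W = True.
Set H = True.
All clauses satisfied.

N = True, K = False, W = True, A = False, S = False, U = True, P = False, R = False, H = True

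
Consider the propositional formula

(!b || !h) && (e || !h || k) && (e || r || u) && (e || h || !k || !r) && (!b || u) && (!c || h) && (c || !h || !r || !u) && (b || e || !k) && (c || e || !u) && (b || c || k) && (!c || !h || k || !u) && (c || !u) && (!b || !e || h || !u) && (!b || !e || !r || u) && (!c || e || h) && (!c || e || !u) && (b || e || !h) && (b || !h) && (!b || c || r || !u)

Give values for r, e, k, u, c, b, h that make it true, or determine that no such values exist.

r: False, e: True, k: True, u: False, c: False, b: False, h: False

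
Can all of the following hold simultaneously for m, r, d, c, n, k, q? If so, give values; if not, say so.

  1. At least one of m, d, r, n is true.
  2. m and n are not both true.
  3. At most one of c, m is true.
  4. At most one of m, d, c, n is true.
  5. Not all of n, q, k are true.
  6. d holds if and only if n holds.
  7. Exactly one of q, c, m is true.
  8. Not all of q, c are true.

m = False; r = True; d = False; c = True; n = False; k = True; q = False

  (1) {m, d, r, n}: 1 true — at least one ✓
  (2) m=F, n=F — not both ✓
  (3) {c, m}: 1 true — at most one ✓
  (4) {m, d, c, n}: 1 true — at most one ✓
  (5) {n, q, k}: 1/3 true — not all ✓
  (6) d=F, n=F — same ✓
  (7) {q, c, m}: 1 true — exactly one ✓
  (8) {q, c}: 1/2 true — not all ✓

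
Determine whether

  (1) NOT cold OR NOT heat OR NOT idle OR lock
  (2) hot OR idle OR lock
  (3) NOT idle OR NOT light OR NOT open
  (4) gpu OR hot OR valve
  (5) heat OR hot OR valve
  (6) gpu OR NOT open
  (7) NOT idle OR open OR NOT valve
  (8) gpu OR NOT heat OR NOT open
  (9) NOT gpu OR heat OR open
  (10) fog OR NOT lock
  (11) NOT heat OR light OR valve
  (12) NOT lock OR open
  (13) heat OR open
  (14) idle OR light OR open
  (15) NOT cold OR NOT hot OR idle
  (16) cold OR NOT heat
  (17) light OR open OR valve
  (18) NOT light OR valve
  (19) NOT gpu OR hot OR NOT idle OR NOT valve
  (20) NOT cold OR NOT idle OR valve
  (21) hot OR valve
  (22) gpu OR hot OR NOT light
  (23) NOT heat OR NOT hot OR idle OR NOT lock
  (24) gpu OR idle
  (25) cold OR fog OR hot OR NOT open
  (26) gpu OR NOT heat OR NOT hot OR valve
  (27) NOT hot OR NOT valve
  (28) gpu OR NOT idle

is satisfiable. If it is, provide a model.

gpu = True; fog = True; heat = False; idle = False; hot = True; valve = False; cold = False; open = True; lock = False; light = False

Set gpu = True.
Set fog = True.
Set heat = False.
  then (NOT gpu OR heat OR open) forces open = True.
Set idle = False.
Set hot = True.
  then (NOT cold OR NOT hot OR idle) forces cold = False.
  then (NOT hot OR NOT valve) forces valve = False.
  then (NOT light OR valve) forces light = False.
Set lock = False.
All clauses satisfied.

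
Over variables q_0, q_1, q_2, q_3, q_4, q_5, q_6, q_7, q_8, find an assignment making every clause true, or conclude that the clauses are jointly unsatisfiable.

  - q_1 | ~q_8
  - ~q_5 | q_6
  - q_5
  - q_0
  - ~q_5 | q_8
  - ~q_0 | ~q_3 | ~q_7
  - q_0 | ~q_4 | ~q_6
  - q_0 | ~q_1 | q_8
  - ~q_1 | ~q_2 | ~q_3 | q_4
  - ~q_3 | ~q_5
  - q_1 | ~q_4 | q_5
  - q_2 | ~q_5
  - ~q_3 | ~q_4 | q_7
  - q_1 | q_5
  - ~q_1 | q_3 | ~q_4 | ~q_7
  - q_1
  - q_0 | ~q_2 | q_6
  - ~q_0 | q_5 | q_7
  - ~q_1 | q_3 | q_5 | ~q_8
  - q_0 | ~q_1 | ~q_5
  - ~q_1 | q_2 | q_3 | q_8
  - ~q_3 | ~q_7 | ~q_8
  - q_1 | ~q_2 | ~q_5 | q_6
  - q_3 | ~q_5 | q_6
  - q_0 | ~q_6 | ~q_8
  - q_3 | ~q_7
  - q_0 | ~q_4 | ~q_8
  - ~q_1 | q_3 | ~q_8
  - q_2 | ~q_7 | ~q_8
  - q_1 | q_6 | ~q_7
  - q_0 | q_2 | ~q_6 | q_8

Case q_0 = True:
  (q_5) forces q_5 = True.
  (~q_5 | q_6) forces q_6 = True.
  (~q_5 | q_8) forces q_8 = True.
  (q_1 | ~q_8) forces q_1 = True.
  (~q_3 | ~q_5) forces q_3 = False.
  Clause (~q_1 | q_3 | ~q_8) is falsified — contradiction.
Case q_0 = False:
  Clause (q_0) is falsified — contradiction.
Both cases fail, so the formula is unsatisfiable.

Unsatisfiable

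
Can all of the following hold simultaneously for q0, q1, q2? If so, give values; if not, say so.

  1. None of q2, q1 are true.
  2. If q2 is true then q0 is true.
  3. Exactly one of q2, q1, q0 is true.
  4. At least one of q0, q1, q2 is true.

q0: True; q1: False; q2: False

  (1) {q2, q1}: 0 true — none ✓
  (2) q2=F ⇒ q0: vacuous ✓
  (3) {q2, q1, q0}: 1 true — exactly one ✓
  (4) {q0, q1, q2}: 1 true — at least one ✓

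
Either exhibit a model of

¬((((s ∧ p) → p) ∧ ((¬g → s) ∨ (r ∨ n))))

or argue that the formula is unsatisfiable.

n = False, r = False, p = True, g = False, s = False

  ¬((((s ∧ p) → p) ∧ ((¬g → s) ∨ (r ∨ n)))) = True
    ((s ∧ p) → p) ∧ ((¬g → s) ∨ (r ∨ n)) = False
      (s ∧ p) → p = True
        s ∧ p = False
      (¬g → s) ∨ (r ∨ n) = False
        ¬g → s = False
          ¬g = True
        r ∨ n = False
The formula evaluates to True.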